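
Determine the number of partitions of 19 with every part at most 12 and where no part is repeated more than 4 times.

297

Systematic enumeration (by largest part, then next-largest, …) yields 297.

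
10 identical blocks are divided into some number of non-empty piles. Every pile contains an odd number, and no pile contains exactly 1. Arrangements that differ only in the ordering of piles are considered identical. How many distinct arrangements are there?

2

The partitions of 10 that satisfy the conditions:
7,3
5,5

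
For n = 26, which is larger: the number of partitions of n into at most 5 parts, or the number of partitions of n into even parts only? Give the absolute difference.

326

Partitions of 26 into at most 5 parts: 427.
Partitions of 26 into even parts only: 101.
|427 − 101| = 326.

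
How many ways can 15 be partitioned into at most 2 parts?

Enumerating:
15
14 + 1
13 + 2
12 + 3
11 + 4
10 + 5
9 + 6
8 + 7
Counting gives 8.

8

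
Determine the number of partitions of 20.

Systematic enumeration (by largest part, then next-largest, …) yields 627.

627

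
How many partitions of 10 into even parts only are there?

7

The partitions of 10 that satisfy the conditions:
10
8, 2
6, 4
6, 2, 2
4, 4, 2
4, 2, 2, 2
2, 2, 2, 2, 2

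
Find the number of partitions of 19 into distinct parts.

A partial list (first 12 by largest part):
19
18, 1
17, 2
16, 3
16, 2, 1
15, 4
15, 3, 1
14, 5
14, 4, 1
14, 3, 2
13, 6
13, 5, 1
…and 42 more, for 54 total.

54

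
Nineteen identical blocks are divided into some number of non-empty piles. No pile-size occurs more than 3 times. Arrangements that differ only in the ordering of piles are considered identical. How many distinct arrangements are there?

258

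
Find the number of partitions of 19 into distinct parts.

A partial list (first 12 by largest part):
19
18+1
17+2
16+3
16+2+1
15+4
15+3+1
14+5
14+4+1
14+3+2
13+6
13+5+1
…and 42 more, for 54 total.

54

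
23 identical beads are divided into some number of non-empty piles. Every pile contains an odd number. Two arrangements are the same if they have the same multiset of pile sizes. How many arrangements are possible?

104

Counting exhaustively, 104 partitions satisfy the conditions.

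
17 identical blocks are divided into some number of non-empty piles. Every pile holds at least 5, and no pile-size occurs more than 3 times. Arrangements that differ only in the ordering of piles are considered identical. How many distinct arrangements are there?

7

The partitions of 17 that satisfy the conditions:
17
5, 12
6, 11
7, 10
8, 9
5, 5, 7
5, 6, 6
That's 7 in total.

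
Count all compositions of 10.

512

Each of the 9 gaps between 10 units is either a break or not: 2^9 = 512.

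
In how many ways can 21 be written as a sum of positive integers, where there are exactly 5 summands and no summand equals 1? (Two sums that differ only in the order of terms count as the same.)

37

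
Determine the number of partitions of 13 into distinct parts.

18

The partitions of 13 that satisfy the conditions:
13
12+1
11+2
10+3
10+2+1
9+4
9+3+1
8+5
8+4+1
8+3+2
7+6
7+5+1
7+4+2
7+3+2+1
6+5+2
6+4+3
6+4+2+1
5+4+3+1
That's 18 in total.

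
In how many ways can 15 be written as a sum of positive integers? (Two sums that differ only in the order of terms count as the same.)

176

Systematic enumeration (by largest part, then next-largest, …) yields 176.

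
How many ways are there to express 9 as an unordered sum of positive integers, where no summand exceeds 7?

28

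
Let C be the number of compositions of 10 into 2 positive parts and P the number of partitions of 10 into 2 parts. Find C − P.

4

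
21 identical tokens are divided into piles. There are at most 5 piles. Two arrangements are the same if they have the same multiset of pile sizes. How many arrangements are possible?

221

Counting exhaustively, 221 partitions satisfy the conditions.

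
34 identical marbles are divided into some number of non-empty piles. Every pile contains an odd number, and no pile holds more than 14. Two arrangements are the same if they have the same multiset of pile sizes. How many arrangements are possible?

346

There are 346 such partitions.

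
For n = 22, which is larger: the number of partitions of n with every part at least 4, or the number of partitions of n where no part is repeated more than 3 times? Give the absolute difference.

Partitions of 22 with every part at least 4: 34.
Partitions of 22 where no part is repeated more than 3 times: 484.
|34 − 484| = 450.

450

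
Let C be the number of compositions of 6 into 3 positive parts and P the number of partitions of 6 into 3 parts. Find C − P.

Ordered (compositions into 3 parts): C(5,2) = 10.
Partitions of 6 into exactly 3 parts: 3.
Difference: 10 − 3 = 7.

7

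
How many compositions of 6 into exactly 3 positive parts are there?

10

By stars and bars with positive parts, the count is C(5,2) = 10.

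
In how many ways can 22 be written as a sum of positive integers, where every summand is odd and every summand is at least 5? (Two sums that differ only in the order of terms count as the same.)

5

Enumerating:
17,5
15,7
13,9
11,11
7,5,5,5
That's 5 in total.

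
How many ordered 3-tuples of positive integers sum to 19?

Equivalently, choose which 2 of the 18 gaps become plus signs: C(18,2) = 153.

153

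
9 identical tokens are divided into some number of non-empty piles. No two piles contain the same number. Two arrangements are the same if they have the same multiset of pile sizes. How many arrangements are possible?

8

The partitions of 9 that satisfy the conditions:
9
8 + 1
7 + 2
6 + 3
6 + 2 + 1
5 + 4
5 + 3 + 1
4 + 3 + 2
Counting gives 8.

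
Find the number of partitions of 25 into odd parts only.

142

Direct enumeration gives 142 partitions.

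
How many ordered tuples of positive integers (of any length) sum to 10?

The number of compositions of n is 2^(n−1); here 2^9 = 512.

512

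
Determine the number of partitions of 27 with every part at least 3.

Direct enumeration gives 191 partitions.

191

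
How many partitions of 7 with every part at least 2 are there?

4

Listing the qualifying partitions of 7:
7
5 + 2
4 + 3
3 + 2 + 2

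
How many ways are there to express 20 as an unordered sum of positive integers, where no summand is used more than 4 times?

409

Direct enumeration gives 409 partitions.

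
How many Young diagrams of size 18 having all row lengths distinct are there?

46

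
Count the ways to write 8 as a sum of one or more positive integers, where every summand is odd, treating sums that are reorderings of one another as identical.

Listing the qualifying partitions of 8:
7 + 1
5 + 3
5 + 1 + 1 + 1
3 + 3 + 1 + 1
3 + 1 + 1 + 1 + 1 + 1
1 + 1 + 1 + 1 + 1 + 1 + 1 + 1

6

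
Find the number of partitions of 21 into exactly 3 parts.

There are too many to list fully; the first 12 (by largest part) are:
1, 1, 19
1, 2, 18
1, 3, 17
2, 2, 17
1, 4, 16
2, 3, 16
1, 5, 15
2, 4, 15
3, 3, 15
1, 6, 14
2, 5, 14
3, 4, 14
…and 25 more, for 37 total.

37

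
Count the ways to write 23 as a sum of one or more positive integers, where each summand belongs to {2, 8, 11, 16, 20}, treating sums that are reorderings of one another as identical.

Listing the qualifying partitions of 23:
11+8+2+2
11+2+2+2+2+2+2

2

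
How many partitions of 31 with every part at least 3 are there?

A full systematic count gives 391.

391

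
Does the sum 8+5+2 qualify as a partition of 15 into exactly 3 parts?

The parts sum to 15, and the condition 'there are exactly 3 summands' holds.

Yes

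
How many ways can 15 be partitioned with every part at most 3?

There are too many to list fully; the first 12 (by largest part) are:
3 + 3 + 3 + 3 + 3
3 + 3 + 3 + 3 + 2 + 1
3 + 3 + 3 + 3 + 1 + 1 + 1
3 + 3 + 3 + 2 + 2 + 2
3 + 3 + 3 + 2 + 2 + 1 + 1
3 + 3 + 3 + 2 + 1 + 1 + 1 + 1
3 + 3 + 3 + 1 + 1 + 1 + 1 + 1 + 1
3 + 3 + 2 + 2 + 2 + 2 + 1
3 + 3 + 2 + 2 + 2 + 1 + 1 + 1
3 + 3 + 2 + 2 + 1 + 1 + 1 + 1 + 1
3 + 3 + 2 + 1 + 1 + 1 + 1 + 1 + 1 + 1
3 + 3 + 1 + 1 + 1 + 1 + 1 + 1 + 1 + 1 + 1
…and 15 more, for 27 total.

27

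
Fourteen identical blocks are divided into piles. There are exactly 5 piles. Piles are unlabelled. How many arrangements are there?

They are:
10+1+1+1+1
9+2+1+1+1
8+3+1+1+1
8+2+2+1+1
7+4+1+1+1
7+3+2+1+1
7+2+2+2+1
6+5+1+1+1
6+4+2+1+1
6+3+3+1+1
6+3+2+2+1
6+2+2+2+2
5+5+2+1+1
5+4+3+1+1
5+4+2+2+1
5+3+3+2+1
5+3+2+2+2
4+4+4+1+1
4+4+3+2+1
4+4+2+2+2
4+3+3+3+1
4+3+3+2+2
3+3+3+3+2
That's 23 in total.

23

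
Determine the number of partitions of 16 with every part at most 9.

201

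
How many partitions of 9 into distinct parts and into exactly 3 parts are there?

3

Enumerating:
6,2,1
5,3,1
4,3,2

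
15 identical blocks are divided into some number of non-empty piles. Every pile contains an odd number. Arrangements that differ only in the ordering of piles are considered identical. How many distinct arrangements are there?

27

A partial list (first 12 by largest part):
15
1+1+13
1+3+11
1+1+1+1+11
1+5+9
3+3+9
1+1+1+3+9
1+1+1+1+1+1+9
1+7+7
3+5+7
1+1+1+5+7
1+1+3+3+7
…and 15 more, for 27 total.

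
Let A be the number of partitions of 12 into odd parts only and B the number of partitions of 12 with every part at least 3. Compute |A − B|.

Partitions of 12 into odd parts only: 15.
Partitions of 12 with every part at least 3: 9.
|15 − 9| = 6.

6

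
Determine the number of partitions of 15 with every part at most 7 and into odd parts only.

19

The partitions of 15 that satisfy the conditions:
7 + 7 + 1
7 + 5 + 3
7 + 5 + 1 + 1 + 1
7 + 3 + 3 + 1 + 1
7 + 3 + 1 + 1 + 1 + 1 + 1
7 + 1 + 1 + 1 + 1 + 1 + 1 + 1 + 1
5 + 5 + 5
5 + 5 + 3 + 1 + 1
5 + 5 + 1 + 1 + 1 + 1 + 1
5 + 3 + 3 + 3 + 1
5 + 3 + 3 + 1 + 1 + 1 + 1
5 + 3 + 1 + 1 + 1 + 1 + 1 + 1 + 1
5 + 1 + 1 + 1 + 1 + 1 + 1 + 1 + 1 + 1 + 1
3 + 3 + 3 + 3 + 3
3 + 3 + 3 + 3 + 1 + 1 + 1
3 + 3 + 3 + 1 + 1 + 1 + 1 + 1 + 1
3 + 3 + 1 + 1 + 1 + 1 + 1 + 1 + 1 + 1 + 1
3 + 1 + 1 + 1 + 1 + 1 + 1 + 1 + 1 + 1 + 1 + 1 + 1
1 + 1 + 1 + 1 + 1 + 1 + 1 + 1 + 1 + 1 + 1 + 1 + 1 + 1 + 1
That's 19 in total.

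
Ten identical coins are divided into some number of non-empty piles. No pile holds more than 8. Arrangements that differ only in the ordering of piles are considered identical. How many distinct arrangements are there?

A partial list (first 12 by largest part):
8,2
8,1,1
7,3
7,2,1
7,1,1,1
6,4
6,3,1
6,2,2
6,2,1,1
6,1,1,1,1
5,5
5,4,1
…and 28 more, for 40 total.

40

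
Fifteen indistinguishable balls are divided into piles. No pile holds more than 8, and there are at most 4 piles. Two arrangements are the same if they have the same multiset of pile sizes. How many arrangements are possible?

A partial list (first 12 by largest part):
8+7
8+6+1
8+5+2
8+5+1+1
8+4+3
8+4+2+1
8+3+3+1
8+3+2+2
7+7+1
7+6+2
7+6+1+1
7+5+3
…and 19 more, for 31 total.

31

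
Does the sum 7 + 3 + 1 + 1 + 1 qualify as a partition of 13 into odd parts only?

Yes

The parts sum to 13, and the condition 'every summand is odd' holds.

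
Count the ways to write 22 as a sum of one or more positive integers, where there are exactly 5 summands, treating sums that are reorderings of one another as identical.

119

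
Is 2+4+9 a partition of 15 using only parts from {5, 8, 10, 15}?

The parts sum to 15, and the condition 'each summand belongs to {5, 8, 10, 15}' is violated.

No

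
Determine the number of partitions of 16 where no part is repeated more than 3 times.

132

Enumerating by decreasing first part gives 132 partitions in all.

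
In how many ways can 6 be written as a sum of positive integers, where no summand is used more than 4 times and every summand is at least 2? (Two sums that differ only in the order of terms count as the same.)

4

Enumerating:
6
4,2
3,3
2,2,2
Counting gives 4.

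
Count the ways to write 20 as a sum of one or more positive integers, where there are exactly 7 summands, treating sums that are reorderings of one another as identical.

Enumerating by decreasing first part gives 82 partitions in all.

82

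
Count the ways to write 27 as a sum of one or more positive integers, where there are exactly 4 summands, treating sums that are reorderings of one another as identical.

150

Direct enumeration gives 150 partitions.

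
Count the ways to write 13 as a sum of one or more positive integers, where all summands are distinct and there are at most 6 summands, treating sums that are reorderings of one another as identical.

They are:
13
12, 1
11, 2
10, 3
10, 2, 1
9, 4
9, 3, 1
8, 5
8, 4, 1
8, 3, 2
7, 6
7, 5, 1
7, 4, 2
7, 3, 2, 1
6, 5, 2
6, 4, 3
6, 4, 2, 1
5, 4, 3, 1

18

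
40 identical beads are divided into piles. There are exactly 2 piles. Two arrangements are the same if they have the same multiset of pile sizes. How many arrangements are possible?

They are:
39+1
38+2
37+3
36+4
35+5
34+6
33+7
32+8
31+9
30+10
29+11
28+12
27+13
26+14
25+15
24+16
23+17
22+18
21+19
20+20

20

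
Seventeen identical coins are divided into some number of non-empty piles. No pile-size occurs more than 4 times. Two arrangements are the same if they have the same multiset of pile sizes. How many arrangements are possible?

Enumerating by decreasing first part gives 205 partitions in all.

205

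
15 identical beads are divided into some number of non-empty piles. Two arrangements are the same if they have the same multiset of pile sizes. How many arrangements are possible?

Counting exhaustively, 176 partitions satisfy the conditions.

176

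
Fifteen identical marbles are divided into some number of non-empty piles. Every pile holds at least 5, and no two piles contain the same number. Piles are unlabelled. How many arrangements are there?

4

The partitions of 15 that satisfy the conditions:
15
10 + 5
9 + 6
8 + 7
Counting gives 4.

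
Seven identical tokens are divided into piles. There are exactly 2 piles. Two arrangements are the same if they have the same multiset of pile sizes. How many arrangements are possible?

3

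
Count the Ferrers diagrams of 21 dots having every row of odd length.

76

Direct enumeration gives 76 partitions.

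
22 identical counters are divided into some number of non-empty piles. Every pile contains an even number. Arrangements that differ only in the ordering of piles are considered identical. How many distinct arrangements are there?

There are too many to list fully; the first 12 (by largest part) are:
22
20 + 2
18 + 4
18 + 2 + 2
16 + 6
16 + 4 + 2
16 + 2 + 2 + 2
14 + 8
14 + 6 + 2
14 + 4 + 4
14 + 4 + 2 + 2
14 + 2 + 2 + 2 + 2
…and 44 more, for 56 total.

56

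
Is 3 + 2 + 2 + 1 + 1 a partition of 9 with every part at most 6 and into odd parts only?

The parts sum to 9, and the condition 'every summand is odd' is violated.

No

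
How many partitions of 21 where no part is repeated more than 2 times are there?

243

Systematic enumeration (by largest part, then next-largest, …) yields 243.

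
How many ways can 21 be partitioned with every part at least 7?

6

The partitions of 21 that satisfy the conditions:
21
14, 7
13, 8
12, 9
11, 10
7, 7, 7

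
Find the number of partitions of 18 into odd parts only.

46

A partial list (first 12 by largest part):
17, 1
15, 3
15, 1, 1, 1
13, 5
13, 3, 1, 1
13, 1, 1, 1, 1, 1
11, 7
11, 5, 1, 1
11, 3, 3, 1
11, 3, 1, 1, 1, 1
11, 1, 1, 1, 1, 1, 1, 1
9, 9
…and 34 more, for 46 total.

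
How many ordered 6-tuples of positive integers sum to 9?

Equivalently, choose which 5 of the 8 gaps become plus signs: C(8,5) = 56.

56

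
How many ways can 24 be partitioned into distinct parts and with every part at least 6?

10

The partitions of 24 that satisfy the conditions:
24
18+6
17+7
16+8
15+9
14+10
13+11
11+7+6
10+8+6
9+8+7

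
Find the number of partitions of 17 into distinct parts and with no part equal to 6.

There are too many to list fully; the first 12 (by largest part) are:
17
16,1
15,2
14,3
14,2,1
13,4
13,3,1
12,5
12,4,1
12,3,2
11,5,1
11,4,2
…and 17 more, for 29 total.

29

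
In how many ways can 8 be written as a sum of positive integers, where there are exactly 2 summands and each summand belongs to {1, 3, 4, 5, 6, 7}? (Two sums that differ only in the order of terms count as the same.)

The partitions of 8 that satisfy the conditions:
7, 1
5, 3
4, 4

3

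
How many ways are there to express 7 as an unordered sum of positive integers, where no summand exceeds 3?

8

Enumerating:
3+3+1
3+2+2
3+2+1+1
3+1+1+1+1
2+2+2+1
2+2+1+1+1
2+1+1+1+1+1
1+1+1+1+1+1+1
Counting gives 8.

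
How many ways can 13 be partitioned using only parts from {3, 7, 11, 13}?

Listing the qualifying partitions of 13:
13
7, 3, 3
That's 2 in total.

2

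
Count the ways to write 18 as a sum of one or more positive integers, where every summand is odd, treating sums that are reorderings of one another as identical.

46

There are too many to list fully; the first 12 (by largest part) are:
1, 17
3, 15
1, 1, 1, 15
5, 13
1, 1, 3, 13
1, 1, 1, 1, 1, 13
7, 11
1, 1, 5, 11
1, 3, 3, 11
1, 1, 1, 1, 3, 11
1, 1, 1, 1, 1, 1, 1, 11
9, 9
…and 34 more, for 46 total.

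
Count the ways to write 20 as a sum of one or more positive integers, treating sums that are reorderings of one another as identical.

627

Systematic enumeration (by largest part, then next-largest, …) yields 627.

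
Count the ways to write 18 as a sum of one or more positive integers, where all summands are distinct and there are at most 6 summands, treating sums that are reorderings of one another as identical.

46

There are too many to list fully; the first 12 (by largest part) are:
18
17+1
16+2
15+3
15+2+1
14+4
14+3+1
13+5
13+4+1
13+3+2
12+6
12+5+1
…and 34 more, for 46 total.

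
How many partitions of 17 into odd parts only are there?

38

A partial list (first 12 by largest part):
17
15, 1, 1
13, 3, 1
13, 1, 1, 1, 1
11, 5, 1
11, 3, 3
11, 3, 1, 1, 1
11, 1, 1, 1, 1, 1, 1
9, 7, 1
9, 5, 3
9, 5, 1, 1, 1
9, 3, 3, 1, 1
…and 26 more, for 38 total.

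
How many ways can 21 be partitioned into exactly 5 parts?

101

There are 101 such partitions.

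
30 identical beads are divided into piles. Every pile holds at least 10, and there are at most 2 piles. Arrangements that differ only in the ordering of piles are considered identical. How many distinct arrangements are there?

7

The partitions of 30 that satisfy the conditions:
30
20,10
19,11
18,12
17,13
16,14
15,15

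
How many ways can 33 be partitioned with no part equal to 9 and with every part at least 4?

175

A full systematic count gives 175.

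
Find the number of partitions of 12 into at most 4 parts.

A partial list (first 12 by largest part):
12
11,1
10,2
10,1,1
9,3
9,2,1
9,1,1,1
8,4
8,3,1
8,2,2
8,2,1,1
7,5
…and 22 more, for 34 total.

34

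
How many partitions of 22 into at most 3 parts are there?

52

There are too many to list fully; the first 12 (by largest part) are:
22
21 + 1
20 + 2
20 + 1 + 1
19 + 3
19 + 2 + 1
18 + 4
18 + 3 + 1
18 + 2 + 2
17 + 5
17 + 4 + 1
17 + 3 + 2
…and 40 more, for 52 total.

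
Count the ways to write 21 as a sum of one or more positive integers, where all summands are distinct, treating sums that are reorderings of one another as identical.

Systematic enumeration (by largest part, then next-largest, …) yields 76.

76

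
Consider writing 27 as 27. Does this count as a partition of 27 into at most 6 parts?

Yes

The parts sum to 27, and the condition 'there are at most 6 summands' holds.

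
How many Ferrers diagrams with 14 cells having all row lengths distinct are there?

22

Listing the qualifying partitions of 14:
14
13, 1
12, 2
11, 3
11, 2, 1
10, 4
10, 3, 1
9, 5
9, 4, 1
9, 3, 2
8, 6
8, 5, 1
8, 4, 2
8, 3, 2, 1
7, 6, 1
7, 5, 2
7, 4, 3
7, 4, 2, 1
6, 5, 3
6, 5, 2, 1
6, 4, 3, 1
5, 4, 3, 2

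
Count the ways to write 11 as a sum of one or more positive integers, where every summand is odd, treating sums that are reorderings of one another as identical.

12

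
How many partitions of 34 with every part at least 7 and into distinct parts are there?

26

A partial list (first 12 by largest part):
34
7 + 27
8 + 26
9 + 25
10 + 24
11 + 23
12 + 22
13 + 21
14 + 20
15 + 19
7 + 8 + 19
16 + 18
…and 14 more, for 26 total.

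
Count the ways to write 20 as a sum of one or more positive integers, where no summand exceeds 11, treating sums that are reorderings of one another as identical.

560

Counting exhaustively, 560 partitions satisfy the conditions.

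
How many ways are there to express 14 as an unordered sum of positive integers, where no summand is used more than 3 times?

A full systematic count gives 82.

82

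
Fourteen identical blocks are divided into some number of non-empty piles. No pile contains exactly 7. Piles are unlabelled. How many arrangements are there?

Counting exhaustively, 120 partitions satisfy the conditions.

120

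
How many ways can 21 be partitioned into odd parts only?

There are 76 such partitions.

76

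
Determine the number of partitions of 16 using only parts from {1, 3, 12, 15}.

9

They are:
15,1
12,3,1
12,1,1,1,1
3,3,3,3,3,1
3,3,3,3,1,1,1,1
3,3,3,1,1,1,1,1,1,1
3,3,1,1,1,1,1,1,1,1,1,1
3,1,1,1,1,1,1,1,1,1,1,1,1,1
1,1,1,1,1,1,1,1,1,1,1,1,1,1,1,1
That's 9 in total.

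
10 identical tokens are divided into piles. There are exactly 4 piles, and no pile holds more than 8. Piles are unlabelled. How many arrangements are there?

9

Listing the qualifying partitions of 10:
7 + 1 + 1 + 1
6 + 2 + 1 + 1
5 + 3 + 1 + 1
5 + 2 + 2 + 1
4 + 4 + 1 + 1
4 + 3 + 2 + 1
4 + 2 + 2 + 2
3 + 3 + 3 + 1
3 + 3 + 2 + 2
Counting gives 9.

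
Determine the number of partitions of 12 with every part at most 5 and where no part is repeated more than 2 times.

14

Listing the qualifying partitions of 12:
5, 5, 2
5, 5, 1, 1
5, 4, 3
5, 4, 2, 1
5, 3, 3, 1
5, 3, 2, 2
5, 3, 2, 1, 1
4, 4, 3, 1
4, 4, 2, 2
4, 4, 2, 1, 1
4, 3, 3, 2
4, 3, 3, 1, 1
4, 3, 2, 2, 1
3, 3, 2, 2, 1, 1
That's 14 in total.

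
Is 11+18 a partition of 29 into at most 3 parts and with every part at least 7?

The parts sum to 29, and the condition 'there are at most 3 summands' holds; the condition 'every summand is at least 7' holds.

Yes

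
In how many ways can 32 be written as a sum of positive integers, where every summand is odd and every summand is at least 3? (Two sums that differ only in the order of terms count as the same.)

There are too many to list fully; the first 12 (by largest part) are:
29, 3
27, 5
25, 7
23, 9
23, 3, 3, 3
21, 11
21, 5, 3, 3
19, 13
19, 7, 3, 3
19, 5, 5, 3
17, 15
17, 9, 3, 3
…and 38 more, for 50 total.

50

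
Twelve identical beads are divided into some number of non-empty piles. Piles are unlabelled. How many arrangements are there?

77

There are 77 such partitions.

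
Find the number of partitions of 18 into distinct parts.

There are too many to list fully; the first 12 (by largest part) are:
18
17 + 1
16 + 2
15 + 3
15 + 2 + 1
14 + 4
14 + 3 + 1
13 + 5
13 + 4 + 1
13 + 3 + 2
12 + 6
12 + 5 + 1
…and 34 more, for 46 total.

46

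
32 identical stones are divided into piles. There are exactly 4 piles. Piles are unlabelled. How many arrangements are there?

249

Direct enumeration gives 249 partitions.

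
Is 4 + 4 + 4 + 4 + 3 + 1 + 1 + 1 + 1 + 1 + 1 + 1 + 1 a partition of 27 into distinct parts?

No

The parts sum to 27, and the condition 'all summands are distinct' is violated.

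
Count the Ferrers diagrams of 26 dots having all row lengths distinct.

165

Enumerating by decreasing first part gives 165 partitions in all.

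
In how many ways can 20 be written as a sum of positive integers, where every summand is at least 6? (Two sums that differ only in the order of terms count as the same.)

8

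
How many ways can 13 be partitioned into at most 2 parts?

7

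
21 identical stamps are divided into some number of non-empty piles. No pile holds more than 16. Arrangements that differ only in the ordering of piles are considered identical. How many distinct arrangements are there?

780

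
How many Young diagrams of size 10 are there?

There are too many to list fully; the first 12 (by largest part) are:
10
9 + 1
8 + 2
8 + 1 + 1
7 + 3
7 + 2 + 1
7 + 1 + 1 + 1
6 + 4
6 + 3 + 1
6 + 2 + 2
6 + 2 + 1 + 1
6 + 1 + 1 + 1 + 1
…and 30 more, for 42 total.

42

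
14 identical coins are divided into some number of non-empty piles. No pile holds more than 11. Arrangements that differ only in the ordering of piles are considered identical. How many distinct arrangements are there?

131

Enumerating by decreasing first part gives 131 partitions in all.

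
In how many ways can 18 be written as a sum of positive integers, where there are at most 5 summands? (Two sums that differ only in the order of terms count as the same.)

141

Direct enumeration gives 141 partitions.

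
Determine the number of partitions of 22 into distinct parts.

89

Systematic enumeration (by largest part, then next-largest, …) yields 89.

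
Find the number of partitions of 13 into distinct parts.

18

Enumerating:
13
12 + 1
11 + 2
10 + 3
10 + 2 + 1
9 + 4
9 + 3 + 1
8 + 5
8 + 4 + 1
8 + 3 + 2
7 + 6
7 + 5 + 1
7 + 4 + 2
7 + 3 + 2 + 1
6 + 5 + 2
6 + 4 + 3
6 + 4 + 2 + 1
5 + 4 + 3 + 1
Counting gives 18.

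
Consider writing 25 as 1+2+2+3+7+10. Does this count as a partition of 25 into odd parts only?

No

The parts sum to 25, and the condition 'every summand is odd' is violated.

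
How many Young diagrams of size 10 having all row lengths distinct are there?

The partitions of 10 that satisfy the conditions:
10
1, 9
2, 8
3, 7
1, 2, 7
4, 6
1, 3, 6
1, 4, 5
2, 3, 5
1, 2, 3, 4
That's 10 in total.

10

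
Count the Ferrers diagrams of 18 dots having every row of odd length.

46

A partial list (first 12 by largest part):
17,1
15,3
15,1,1,1
13,5
13,3,1,1
13,1,1,1,1,1
11,7
11,5,1,1
11,3,3,1
11,3,1,1,1,1
11,1,1,1,1,1,1,1
9,9
…and 34 more, for 46 total.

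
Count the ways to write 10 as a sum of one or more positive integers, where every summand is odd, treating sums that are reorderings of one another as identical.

10

Listing the qualifying partitions of 10:
9, 1
7, 3
7, 1, 1, 1
5, 5
5, 3, 1, 1
5, 1, 1, 1, 1, 1
3, 3, 3, 1
3, 3, 1, 1, 1, 1
3, 1, 1, 1, 1, 1, 1, 1
1, 1, 1, 1, 1, 1, 1, 1, 1, 1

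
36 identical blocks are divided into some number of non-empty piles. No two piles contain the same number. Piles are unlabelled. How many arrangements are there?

668

Enumerating by decreasing first part gives 668 partitions in all.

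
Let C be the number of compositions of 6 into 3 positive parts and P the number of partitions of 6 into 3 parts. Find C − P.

7

Ordered (compositions into 3 parts): C(5,2) = 10.
Unordered (partitions into 3 parts): 3.
Difference: 10 − 3 = 7.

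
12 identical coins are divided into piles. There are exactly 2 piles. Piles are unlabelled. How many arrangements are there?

The partitions of 12 that satisfy the conditions:
1, 11
2, 10
3, 9
4, 8
5, 7
6, 6

6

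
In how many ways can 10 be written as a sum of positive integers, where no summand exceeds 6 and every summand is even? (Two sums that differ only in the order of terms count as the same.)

5

Listing the qualifying partitions of 10:
6,4
6,2,2
4,4,2
4,2,2,2
2,2,2,2,2
Counting gives 5.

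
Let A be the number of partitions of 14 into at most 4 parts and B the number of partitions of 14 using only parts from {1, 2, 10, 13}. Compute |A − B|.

Partitions of 14 into at most 4 parts: 47.
Partitions of 14 using only parts from {1, 2, 10, 13}: 12.
|47 − 12| = 35.

35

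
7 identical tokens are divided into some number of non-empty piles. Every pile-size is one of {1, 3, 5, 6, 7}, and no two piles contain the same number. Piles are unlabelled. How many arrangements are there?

Enumerating:
7
1, 6

2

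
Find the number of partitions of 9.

30

There are too many to list fully; the first 12 (by largest part) are:
9
8,1
7,2
7,1,1
6,3
6,2,1
6,1,1,1
5,4
5,3,1
5,2,2
5,2,1,1
5,1,1,1,1
…and 18 more, for 30 total.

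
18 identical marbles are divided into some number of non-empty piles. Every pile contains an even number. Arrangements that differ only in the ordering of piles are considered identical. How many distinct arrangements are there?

30

There are too many to list fully; the first 12 (by largest part) are:
18
2,16
4,14
2,2,14
6,12
2,4,12
2,2,2,12
8,10
2,6,10
4,4,10
2,2,4,10
2,2,2,2,10
…and 18 more, for 30 total.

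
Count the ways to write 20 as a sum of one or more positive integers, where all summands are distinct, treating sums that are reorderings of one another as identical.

A partial list (first 12 by largest part):
20
19, 1
18, 2
17, 3
17, 2, 1
16, 4
16, 3, 1
15, 5
15, 4, 1
15, 3, 2
14, 6
14, 5, 1
…and 52 more, for 64 total.

64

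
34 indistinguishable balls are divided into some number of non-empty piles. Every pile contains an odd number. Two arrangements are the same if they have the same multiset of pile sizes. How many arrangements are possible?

Direct enumeration gives 512 partitions.

512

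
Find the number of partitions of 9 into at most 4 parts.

They are:
9
8, 1
7, 2
7, 1, 1
6, 3
6, 2, 1
6, 1, 1, 1
5, 4
5, 3, 1
5, 2, 2
5, 2, 1, 1
4, 4, 1
4, 3, 2
4, 3, 1, 1
4, 2, 2, 1
3, 3, 3
3, 3, 2, 1
3, 2, 2, 2

18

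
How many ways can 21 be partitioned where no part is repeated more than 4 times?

505

Direct enumeration gives 505 partitions.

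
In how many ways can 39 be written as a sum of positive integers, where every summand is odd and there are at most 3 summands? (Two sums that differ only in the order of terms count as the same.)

There are too many to list fully; the first 12 (by largest part) are:
39
37,1,1
35,3,1
33,5,1
33,3,3
31,7,1
31,5,3
29,9,1
29,7,3
29,5,5
27,11,1
27,9,3
…and 26 more, for 38 total.

38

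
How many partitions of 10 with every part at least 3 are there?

5

Listing the qualifying partitions of 10:
10
7,3
6,4
5,5
4,3,3
Counting gives 5.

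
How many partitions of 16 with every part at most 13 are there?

There are 227 such partitions.

227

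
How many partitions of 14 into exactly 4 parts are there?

23

The partitions of 14 that satisfy the conditions:
11+1+1+1
10+2+1+1
9+3+1+1
9+2+2+1
8+4+1+1
8+3+2+1
8+2+2+2
7+5+1+1
7+4+2+1
7+3+3+1
7+3+2+2
6+6+1+1
6+5+2+1
6+4+3+1
6+4+2+2
6+3+3+2
5+5+3+1
5+5+2+2
5+4+4+1
5+4+3+2
5+3+3+3
4+4+4+2
4+4+3+3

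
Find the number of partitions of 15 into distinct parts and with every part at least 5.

Enumerating:
15
5,10
6,9
7,8
Counting gives 4.

4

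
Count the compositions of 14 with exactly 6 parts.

1287

Equivalently, choose which 5 of the 13 gaps become plus signs: C(13,5) = 1287.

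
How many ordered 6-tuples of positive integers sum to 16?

3003

A composition of 16 into 6 positive parts is chosen by placing 5 dividers among the 15 gaps between 16 units: C(15,5) = 3003.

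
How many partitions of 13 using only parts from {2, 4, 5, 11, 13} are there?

5

Listing the qualifying partitions of 13:
13
2, 11
4, 4, 5
2, 2, 4, 5
2, 2, 2, 2, 5
Counting gives 5.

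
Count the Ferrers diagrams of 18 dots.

385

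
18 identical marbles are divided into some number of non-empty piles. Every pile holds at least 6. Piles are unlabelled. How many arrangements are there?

6

Listing the qualifying partitions of 18:
18
12+6
11+7
10+8
9+9
6+6+6
Counting gives 6.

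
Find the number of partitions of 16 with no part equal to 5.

175

There are 175 such partitions.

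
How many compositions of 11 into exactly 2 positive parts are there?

10

By stars and bars with positive parts, the count is C(10,1) = 10.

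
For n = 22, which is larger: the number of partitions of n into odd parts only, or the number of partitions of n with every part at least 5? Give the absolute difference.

71

Partitions of 22 into odd parts only: 89.
Partitions of 22 with every part at least 5: 18.
|89 − 18| = 71.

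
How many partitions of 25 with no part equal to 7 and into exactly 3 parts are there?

A partial list (first 12 by largest part):
23 + 1 + 1
22 + 2 + 1
21 + 3 + 1
21 + 2 + 2
20 + 4 + 1
20 + 3 + 2
19 + 5 + 1
19 + 4 + 2
19 + 3 + 3
18 + 6 + 1
18 + 5 + 2
18 + 4 + 3
…and 31 more, for 43 total.

43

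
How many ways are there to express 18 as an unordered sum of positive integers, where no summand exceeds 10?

340

Counting exhaustively, 340 partitions satisfy the conditions.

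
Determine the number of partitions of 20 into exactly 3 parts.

A partial list (first 12 by largest part):
18 + 1 + 1
17 + 2 + 1
16 + 3 + 1
16 + 2 + 2
15 + 4 + 1
15 + 3 + 2
14 + 5 + 1
14 + 4 + 2
14 + 3 + 3
13 + 6 + 1
13 + 5 + 2
13 + 4 + 3
…and 21 more, for 33 total.

33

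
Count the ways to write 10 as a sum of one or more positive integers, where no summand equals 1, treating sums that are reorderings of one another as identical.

Listing the qualifying partitions of 10:
10
2+8
3+7
4+6
2+2+6
5+5
2+3+5
2+4+4
3+3+4
2+2+2+4
2+2+3+3
2+2+2+2+2
That's 12 in total.

12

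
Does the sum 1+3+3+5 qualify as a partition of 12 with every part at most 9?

The parts sum to 12, and the condition 'no summand exceeds 9' holds.

Yes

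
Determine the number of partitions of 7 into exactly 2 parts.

3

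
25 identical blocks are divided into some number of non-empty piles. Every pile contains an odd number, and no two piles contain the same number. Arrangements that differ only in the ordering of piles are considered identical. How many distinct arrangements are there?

Enumerating:
25
1,3,21
1,5,19
1,7,17
3,5,17
1,9,15
3,7,15
1,11,13
3,9,13
5,7,13
5,9,11
1,3,5,7,9

12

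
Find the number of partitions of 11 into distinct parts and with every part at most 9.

They are:
2,9
3,8
1,2,8
4,7
1,3,7
5,6
1,4,6
2,3,6
2,4,5
1,2,3,5
That's 10 in total.

10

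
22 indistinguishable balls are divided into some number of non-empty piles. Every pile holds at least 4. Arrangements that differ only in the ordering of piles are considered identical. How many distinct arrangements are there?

34

A partial list (first 12 by largest part):
22
18+4
17+5
16+6
15+7
14+8
14+4+4
13+9
13+5+4
12+10
12+6+4
12+5+5
…and 22 more, for 34 total.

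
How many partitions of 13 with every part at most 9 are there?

94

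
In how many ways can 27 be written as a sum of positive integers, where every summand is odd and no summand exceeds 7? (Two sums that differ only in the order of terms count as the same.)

A partial list (first 12 by largest part):
1, 5, 7, 7, 7
3, 3, 7, 7, 7
1, 1, 1, 3, 7, 7, 7
1, 1, 1, 1, 1, 1, 7, 7, 7
3, 5, 5, 7, 7
1, 1, 1, 5, 5, 7, 7
1, 1, 3, 3, 5, 7, 7
1, 1, 1, 1, 1, 3, 5, 7, 7
1, 1, 1, 1, 1, 1, 1, 1, 5, 7, 7
1, 3, 3, 3, 3, 7, 7
1, 1, 1, 1, 3, 3, 3, 7, 7
1, 1, 1, 1, 1, 1, 1, 3, 3, 7, 7
…and 55 more, for 67 total.

67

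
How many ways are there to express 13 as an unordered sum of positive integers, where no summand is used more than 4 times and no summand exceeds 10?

There are 72 such partitions.

72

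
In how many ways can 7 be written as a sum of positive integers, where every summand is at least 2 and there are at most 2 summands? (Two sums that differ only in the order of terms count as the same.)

3

Enumerating:
7
2,5
3,4
That's 3 in total.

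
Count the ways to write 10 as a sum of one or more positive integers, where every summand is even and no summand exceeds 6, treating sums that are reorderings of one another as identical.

The partitions of 10 that satisfy the conditions:
4, 6
2, 2, 6
2, 4, 4
2, 2, 2, 4
2, 2, 2, 2, 2
Counting gives 5.

5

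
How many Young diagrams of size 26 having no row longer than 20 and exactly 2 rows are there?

Listing the qualifying partitions of 26:
20,6
19,7
18,8
17,9
16,10
15,11
14,12
13,13

8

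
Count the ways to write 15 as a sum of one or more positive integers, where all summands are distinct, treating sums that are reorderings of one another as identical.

There are too many to list fully; the first 12 (by largest part) are:
15
14,1
13,2
12,3
12,2,1
11,4
11,3,1
10,5
10,4,1
10,3,2
9,6
9,5,1
…and 15 more, for 27 total.

27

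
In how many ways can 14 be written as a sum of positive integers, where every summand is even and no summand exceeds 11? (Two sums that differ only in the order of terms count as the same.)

Listing the qualifying partitions of 14:
10, 4
10, 2, 2
8, 6
8, 4, 2
8, 2, 2, 2
6, 6, 2
6, 4, 4
6, 4, 2, 2
6, 2, 2, 2, 2
4, 4, 4, 2
4, 4, 2, 2, 2
4, 2, 2, 2, 2, 2
2, 2, 2, 2, 2, 2, 2
That's 13 in total.

13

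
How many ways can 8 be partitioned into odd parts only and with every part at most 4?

3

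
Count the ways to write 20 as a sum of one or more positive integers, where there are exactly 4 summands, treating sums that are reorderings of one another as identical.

64

A partial list (first 12 by largest part):
1,1,1,17
1,1,2,16
1,1,3,15
1,2,2,15
1,1,4,14
1,2,3,14
2,2,2,14
1,1,5,13
1,2,4,13
1,3,3,13
2,2,3,13
1,1,6,12
…and 52 more, for 64 total.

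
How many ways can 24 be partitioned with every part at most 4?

Enumerating by decreasing first part gives 169 partitions in all.

169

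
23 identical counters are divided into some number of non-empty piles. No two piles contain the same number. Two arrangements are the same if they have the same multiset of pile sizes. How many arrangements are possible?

Enumerating by decreasing first part gives 104 partitions in all.

104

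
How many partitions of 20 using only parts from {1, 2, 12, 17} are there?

Enumerating:
17+2+1
17+1+1+1
12+2+2+2+2
12+2+2+2+1+1
12+2+2+1+1+1+1
12+2+1+1+1+1+1+1
12+1+1+1+1+1+1+1+1
2+2+2+2+2+2+2+2+2+2
2+2+2+2+2+2+2+2+2+1+1
2+2+2+2+2+2+2+2+1+1+1+1
2+2+2+2+2+2+2+1+1+1+1+1+1
2+2+2+2+2+2+1+1+1+1+1+1+1+1
2+2+2+2+2+1+1+1+1+1+1+1+1+1+1
2+2+2+2+1+1+1+1+1+1+1+1+1+1+1+1
2+2+2+1+1+1+1+1+1+1+1+1+1+1+1+1+1
2+2+1+1+1+1+1+1+1+1+1+1+1+1+1+1+1+1
2+1+1+1+1+1+1+1+1+1+1+1+1+1+1+1+1+1+1
1+1+1+1+1+1+1+1+1+1+1+1+1+1+1+1+1+1+1+1
That's 18 in total.

18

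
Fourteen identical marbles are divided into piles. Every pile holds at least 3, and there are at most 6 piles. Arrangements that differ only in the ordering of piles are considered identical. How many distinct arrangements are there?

They are:
14
11+3
10+4
9+5
8+6
8+3+3
7+7
7+4+3
6+5+3
6+4+4
5+5+4
5+3+3+3
4+4+3+3
Counting gives 13.

13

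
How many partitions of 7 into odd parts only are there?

Listing the qualifying partitions of 7:
7
1, 1, 5
1, 3, 3
1, 1, 1, 1, 3
1, 1, 1, 1, 1, 1, 1

5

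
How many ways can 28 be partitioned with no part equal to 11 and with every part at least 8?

Listing the qualifying partitions of 28:
28
20,8
19,9
18,10
16,12
15,13
14,14
12,8,8
10,10,8
10,9,9

10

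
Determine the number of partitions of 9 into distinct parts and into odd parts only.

They are:
9
5,3,1
Counting gives 2.

2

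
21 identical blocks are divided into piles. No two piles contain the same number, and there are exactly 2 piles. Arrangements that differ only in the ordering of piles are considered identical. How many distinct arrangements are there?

10

They are:
1,20
2,19
3,18
4,17
5,16
6,15
7,14
8,13
9,12
10,11
Counting gives 10.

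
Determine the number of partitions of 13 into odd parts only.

They are:
13
11 + 1 + 1
9 + 3 + 1
9 + 1 + 1 + 1 + 1
7 + 5 + 1
7 + 3 + 3
7 + 3 + 1 + 1 + 1
7 + 1 + 1 + 1 + 1 + 1 + 1
5 + 5 + 3
5 + 5 + 1 + 1 + 1
5 + 3 + 3 + 1 + 1
5 + 3 + 1 + 1 + 1 + 1 + 1
5 + 1 + 1 + 1 + 1 + 1 + 1 + 1 + 1
3 + 3 + 3 + 3 + 1
3 + 3 + 3 + 1 + 1 + 1 + 1
3 + 3 + 1 + 1 + 1 + 1 + 1 + 1 + 1
3 + 1 + 1 + 1 + 1 + 1 + 1 + 1 + 1 + 1 + 1
1 + 1 + 1 + 1 + 1 + 1 + 1 + 1 + 1 + 1 + 1 + 1 + 1
That's 18 in total.

18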